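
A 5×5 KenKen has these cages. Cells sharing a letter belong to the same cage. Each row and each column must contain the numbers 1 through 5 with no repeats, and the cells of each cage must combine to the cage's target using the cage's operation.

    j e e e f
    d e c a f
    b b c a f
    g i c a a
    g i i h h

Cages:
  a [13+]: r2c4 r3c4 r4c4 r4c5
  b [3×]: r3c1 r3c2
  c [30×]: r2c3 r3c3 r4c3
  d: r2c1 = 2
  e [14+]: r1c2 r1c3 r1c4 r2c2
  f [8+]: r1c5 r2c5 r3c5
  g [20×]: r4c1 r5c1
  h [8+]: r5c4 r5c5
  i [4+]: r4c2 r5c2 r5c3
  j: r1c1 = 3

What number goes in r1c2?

Cage j is a single given cell, so r1c1 = 3.
D is a freebie; hence r2c1 = 2.
3 is placed in column 1; hence r3c1 = 1.
Row 3 now contains 1; hence r3c2 = 3.
Cage i has sum 4, which forces r4c2 = 1.
Cage i has sum 4, so r5c2 = 2.
Cage i has sum 4, so r5c3 = 1.
The 4 cells of cage e must have sum 14, so r1c2 = 5.
Cage e has sum 14, so r1c3 = 4.
Cage e has sum 14, leaving r1c4 = 1.
Row 1 already has 1, so r1c5 = 2.
The 4 cells of cage e must have sum 14, leaving r2c2 = 4.
Cage a needs sum 13, which forces r2c4 = 3.
The 3 cells of cage f must have sum 8, so r2c5 = 1.
The 3 cells of cage f must have sum 8, so r3c5 = 5.
Column 4 already has 3, so r5c4 = 5.
Column 5 already has 5, so r5c5 = 3.
3 is placed in row 2, leaving r2c3 = 5.
5 is placed in row 3; hence r3c3 = 2.
Cage a needs sum 13, leaving r3c4 = 4.
Cage g needs two cells with product 20; hence r4c1 = 5.
Cage c has product 30; hence r4c3 = 3.
5 is placed in column 4, leaving r4c4 = 2.
Column 5 already has 3, leaving r4c5 = 4.
Row 5 now contains 5, which forces r5c1 = 4.
Filled in: 3 5 4 1 2 / 2 4 5 3 1 / 1 3 2 4 5 / 5 1 3 2 4 / 4 2 1 5 3.

5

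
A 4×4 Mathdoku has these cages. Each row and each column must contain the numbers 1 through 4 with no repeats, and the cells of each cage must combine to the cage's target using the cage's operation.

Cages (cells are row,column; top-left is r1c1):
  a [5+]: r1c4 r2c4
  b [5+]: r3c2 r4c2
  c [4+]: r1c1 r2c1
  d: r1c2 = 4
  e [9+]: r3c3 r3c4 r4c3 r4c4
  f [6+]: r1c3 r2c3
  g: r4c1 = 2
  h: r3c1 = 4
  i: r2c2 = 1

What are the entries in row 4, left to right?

2 3 1 4

D is a freebie, leaving r1c2 = 4.
4 is placed in row 1, so r1c3 = 2.
I is a freebie, so r2c2 = 1.
Column 3 already has 2; hence r2c3 = 4.
Cage h is given, leaving r3c1 = 4.
Cage g is a single given cell, leaving r4c1 = 2.
Row 4 already has 2, leaving r4c2 = 3.
3 is placed in row 4, leaving r4c3 = 1.
1 is placed in row 4, so r4c4 = 4.
Cage c needs two cells with sum 4, which forces r1c1 = 1.
Cage a needs two cells with sum 5; hence r1c4 = 3.
Row 2 now contains 1; hence r2c1 = 3.
The two cells of cage a must have sum 5; hence r2c4 = 2.
Column 2 already has 3, which forces r3c2 = 2.
1 is placed in column 3, leaving r3c3 = 3.
Cage e needs sum 9, leaving r3c4 = 1.
Filled in: 1 4 2 3 / 3 1 4 2 / 4 2 3 1 / 2 3 1 4.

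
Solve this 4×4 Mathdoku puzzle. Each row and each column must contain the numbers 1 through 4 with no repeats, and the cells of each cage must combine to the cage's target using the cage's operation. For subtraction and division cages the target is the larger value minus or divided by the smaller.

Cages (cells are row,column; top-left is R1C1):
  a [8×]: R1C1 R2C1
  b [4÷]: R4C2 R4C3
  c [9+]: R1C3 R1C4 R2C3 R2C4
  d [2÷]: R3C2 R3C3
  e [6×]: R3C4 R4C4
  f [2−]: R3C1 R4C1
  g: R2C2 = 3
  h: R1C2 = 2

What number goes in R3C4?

3

Cage h is a single given cell, leaving R1C2 = 2.
Cage g is a single given cell; hence R2C2 = 3.
Row 1 now contains 2, which forces R1C1 = 4.
Cage a's pair has product 8, which forces R2C1 = 2.
Cage d needs two cells with quotient 2, which forces R3C3 = 2.
Row 3 now contains 2, which forces R3C4 = 3.
Column 4 already has 3; hence R4C4 = 2.
Cage c has sum 9, leaving R1C3 = 3.
Column 4 already has 3, leaving R1C4 = 1.
The 4 cells of cage c must have sum 9, leaving R2C3 = 1.
The 4 cells of cage c must have sum 9, which forces R2C4 = 4.
Row 3 now contains 3, leaving R3C1 = 1.
Row 3 already has 1, leaving R3C2 = 4.
Cage f needs two cells with difference 2, so R4C1 = 3.
Column 2 already has 4, leaving R4C2 = 1.
1 is placed in column 3; hence R4C3 = 4.
Completed grid: 4 2 3 1 / 2 3 1 4 / 1 4 2 3 / 3 1 4 2.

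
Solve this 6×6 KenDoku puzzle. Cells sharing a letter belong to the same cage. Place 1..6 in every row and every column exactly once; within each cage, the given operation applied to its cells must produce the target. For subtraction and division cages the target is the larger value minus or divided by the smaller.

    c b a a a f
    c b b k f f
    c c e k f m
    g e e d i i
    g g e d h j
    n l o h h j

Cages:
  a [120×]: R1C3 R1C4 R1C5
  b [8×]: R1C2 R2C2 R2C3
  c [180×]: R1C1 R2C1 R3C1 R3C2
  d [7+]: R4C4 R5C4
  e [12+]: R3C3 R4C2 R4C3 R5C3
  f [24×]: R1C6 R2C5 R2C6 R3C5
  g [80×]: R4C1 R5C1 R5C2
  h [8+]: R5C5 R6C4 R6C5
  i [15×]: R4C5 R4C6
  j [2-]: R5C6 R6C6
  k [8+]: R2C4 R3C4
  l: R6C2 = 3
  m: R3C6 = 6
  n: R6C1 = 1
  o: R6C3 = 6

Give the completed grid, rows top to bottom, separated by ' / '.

3 2 5 4 6 1 / 6 1 4 5 2 3 / 2 5 1 3 4 6 / 4 6 2 1 3 5 / 5 4 3 6 1 2 / 1 3 6 2 5 4

M is a freebie, so R3C6 = 6.
The 3 cells of cage g must have product 80, leaving R4C1 = 4.
Cage g needs product 80; hence R5C1 = 5.
The 3 cells of cage g must have product 80, so R5C2 = 4.
N is a freebie, leaving R6C1 = 1.
L is a freebie, leaving R6C2 = 3.
O is a freebie; hence R6C3 = 6.
The 3 cells of cage b must have product 8, so R2C3 = 4.
Cage c has product 180, leaving R3C2 = 5.
Column 3 now contains 4; hence R1C3 = 5.
The 4 cells of cage e must have sum 12, so R4C2 = 6.
The only place for 5 in row 2 is R2C4.
The two cells of cage k must have sum 8, leaving R3C4 = 3.
5 is placed in column 4; hence R4C4 = 1.
The two cells of cage d must have sum 7, leaving R5C4 = 6.
5 is placed in column 4; hence R6C4 = 2.
Column 4 already has 6, leaving R1C4 = 4.
Cage a needs product 120, so R1C5 = 6.
3 is placed in row 3, which forces R3C1 = 2.
Row 3 now contains 2, which forces R3C3 = 1.
1 is placed in row 3, which forces R3C5 = 4.
Column 5 already has 4, which forces R6C5 = 5.
5 is placed in row 6; hence R6C6 = 4.
6 is placed in row 1; hence R1C1 = 3.
Cage c needs product 180, so R2C1 = 6.
5 is placed in column 5, leaving R4C5 = 3.
The two cells of cage i must have product 15, so R4C6 = 5.
Cage h needs sum 8, which forces R5C5 = 1.
The two cells of cage j must have difference 2; hence R5C6 = 2.
Column 6 now contains 2, so R1C6 = 1.
1 is placed in column 5, which forces R2C5 = 2.
Cage f has product 24, which forces R2C6 = 3.
Row 4 now contains 3, leaving R4C3 = 2.
2 is placed in row 5, which forces R5C3 = 3.
Row 1 now contains 1; hence R1C2 = 2.
Row 2 already has 2, so R2C2 = 1.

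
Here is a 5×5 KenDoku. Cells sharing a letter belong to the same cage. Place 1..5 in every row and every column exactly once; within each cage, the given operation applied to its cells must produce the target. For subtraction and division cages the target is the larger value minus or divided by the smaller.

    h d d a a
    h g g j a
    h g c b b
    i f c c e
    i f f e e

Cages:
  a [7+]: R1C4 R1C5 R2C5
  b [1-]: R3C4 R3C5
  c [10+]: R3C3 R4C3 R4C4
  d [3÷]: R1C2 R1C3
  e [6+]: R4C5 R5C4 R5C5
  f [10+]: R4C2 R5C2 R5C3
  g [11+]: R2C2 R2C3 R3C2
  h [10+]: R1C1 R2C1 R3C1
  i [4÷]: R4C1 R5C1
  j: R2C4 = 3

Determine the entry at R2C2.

4

J is a freebie, which forces R2C4 = 3.
Cage a has sum 7, so R2C5 = 1.
The 3 cells of cage e must have sum 6, leaving R5C4 = 1.
Cage i's pair has quotient 4, leaving R4C1 = 1.
Row 5 already has 1, which forces R5C1 = 4.
1 is placed in column 1, which forces R3C1 = 3.
In row 1, 5 can only go at R1C1, so R1C1 = 5.
Column 1 now contains 5, so R2C1 = 2.
The 3 cells of cage g must have sum 11, leaving R3C2 = 2.
Cage f has sum 10; hence R5C3 = 2.
Row 5 now contains 2; hence R5C5 = 3.
Cage f needs sum 10, so R4C2 = 3.
Column 5 already has 3, so R4C5 = 2.
Row 5 already has 3, leaving R5C2 = 5.
Column 2 now contains 3, so R1C2 = 1.
The two cells of cage d must have quotient 3, which forces R1C3 = 3.
Cage a needs sum 7, which forces R1C4 = 2.
Column 5 now contains 2, which forces R1C5 = 4.
Column 2 already has 5, so R2C2 = 4.
The 3 cells of cage g must have sum 11, which forces R2C3 = 5.
Cage c has sum 10, which forces R3C3 = 1.
Column 5 now contains 4, leaving R3C5 = 5.
Column 3 now contains 5, leaving R4C3 = 4.
Row 4 already has 4, which forces R4C4 = 5.
5 is placed in row 3; hence R3C4 = 4.
The full grid is 5 1 3 2 4 / 2 4 5 3 1 / 3 2 1 4 5 / 1 3 4 5 2 / 4 5 2 1 3.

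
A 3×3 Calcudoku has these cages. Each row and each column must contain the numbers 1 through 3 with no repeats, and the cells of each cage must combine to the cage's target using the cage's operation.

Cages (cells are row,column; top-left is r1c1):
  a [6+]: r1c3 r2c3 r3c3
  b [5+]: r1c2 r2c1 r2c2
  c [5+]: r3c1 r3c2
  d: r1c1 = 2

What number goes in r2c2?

Cage d is given, leaving r1c1 = 2.
Row 1 now contains 2, so r1c2 = 1.
1 is placed in row 1, so r1c3 = 3.
Column 1 already has 2; hence r2c1 = 1.
Column 2 now contains 1, so r2c2 = 3.
Row 2 already has 1, so r2c3 = 2.
Column 1 already has 2, which forces r3c1 = 3.
Column 2 already has 3, leaving r3c2 = 2.
Column 3 now contains 2, so r3c3 = 1.
Completed grid: 2 1 3 / 1 3 2 / 3 2 1.

3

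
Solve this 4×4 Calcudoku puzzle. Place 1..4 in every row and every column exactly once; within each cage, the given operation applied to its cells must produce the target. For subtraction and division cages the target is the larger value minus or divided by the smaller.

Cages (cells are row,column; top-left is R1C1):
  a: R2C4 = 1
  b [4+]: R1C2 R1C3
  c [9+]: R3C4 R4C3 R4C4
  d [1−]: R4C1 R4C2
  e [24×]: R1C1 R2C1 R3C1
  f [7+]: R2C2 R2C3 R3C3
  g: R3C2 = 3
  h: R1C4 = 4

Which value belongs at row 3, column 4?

H is a freebie, which forces R1C4 = 4.
A is a freebie; hence R2C4 = 1.
G is a freebie; hence R3C2 = 3.
Row 3 already has 3, leaving R3C4 = 2.
2 is placed in column 4, which forces R4C4 = 3.
Column 2 now contains 3; hence R1C2 = 1.
The two cells of cage b must have sum 4, so R1C3 = 3.
2 is placed in row 3, leaving R3C1 = 4.
Cage f needs sum 7, which forces R3C3 = 1.
Column 2 already has 1, leaving R4C2 = 2.
Cage c needs sum 9, which forces R4C3 = 4.
Row 1 already has 3, leaving R1C1 = 2.
The 3 cells of cage e must have product 24, which forces R2C1 = 3.
Column 2 now contains 2, which forces R2C2 = 4.
4 is placed in column 3, which forces R2C3 = 2.
Row 4 now contains 2, so R4C1 = 1.
Filled in: 2 1 3 4 / 3 4 2 1 / 4 3 1 2 / 1 2 4 3.

2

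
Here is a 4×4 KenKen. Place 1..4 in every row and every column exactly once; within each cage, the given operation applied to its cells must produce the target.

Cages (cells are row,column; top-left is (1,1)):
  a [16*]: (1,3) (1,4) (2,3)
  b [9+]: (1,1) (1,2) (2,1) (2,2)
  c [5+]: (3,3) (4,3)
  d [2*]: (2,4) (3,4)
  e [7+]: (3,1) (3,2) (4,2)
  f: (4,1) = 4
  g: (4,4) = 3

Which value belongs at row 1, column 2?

Cage f is a single given cell, so (4,1) = 4.
Cage g is a single given cell, leaving (4,4) = 3.
In column 3, 3 can only go at (3,3), so (3,3) = 3.
Row 3 already has 3, leaving (3,2) = 4.
Cage c's pair has sum 5, which forces (4,3) = 2.
The 3 cells of cage a must have product 16, which forces (1,3) = 1.
The 3 cells of cage a must have product 16, so (1,4) = 4.
2 is placed in column 3, so (2,3) = 4.
Cage e has sum 7; hence (3,1) = 2.
2 is placed in row 3, so (3,4) = 1.
Row 4 now contains 2, so (4,2) = 1.
Column 1 already has 2, so (1,1) = 3.
Cage b needs sum 9, which forces (1,2) = 2.
Cage b has sum 9; hence (2,1) = 1.
Cage b needs sum 9, which forces (2,2) = 3.
Column 4 already has 1; hence (2,4) = 2.
The full grid is 3 2 1 4 / 1 3 4 2 / 2 4 3 1 / 4 1 2 3.

2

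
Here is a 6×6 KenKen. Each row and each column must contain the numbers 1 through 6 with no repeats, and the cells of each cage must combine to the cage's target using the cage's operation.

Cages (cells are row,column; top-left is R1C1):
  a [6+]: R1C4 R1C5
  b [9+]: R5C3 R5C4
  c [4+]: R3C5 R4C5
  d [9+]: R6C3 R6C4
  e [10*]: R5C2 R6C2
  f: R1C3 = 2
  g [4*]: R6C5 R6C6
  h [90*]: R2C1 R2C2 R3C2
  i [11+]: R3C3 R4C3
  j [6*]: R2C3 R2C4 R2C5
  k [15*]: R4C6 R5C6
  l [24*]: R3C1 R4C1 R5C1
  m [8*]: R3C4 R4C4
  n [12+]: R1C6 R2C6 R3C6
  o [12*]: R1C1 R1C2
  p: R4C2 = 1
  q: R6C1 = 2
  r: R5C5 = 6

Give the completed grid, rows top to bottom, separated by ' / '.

3 4 2 1 5 6 / 5 6 1 3 2 4 / 6 3 5 4 1 2 / 4 1 6 2 3 5 / 1 2 4 5 6 3 / 2 5 3 6 4 1

Cage f is a single given cell, which forces R1C3 = 2.
Cage p is a single given cell, which forces R4C2 = 1.
Row 4 already has 1, so R4C5 = 3.
Row 4 already has 3, so R4C6 = 5.
Cage r is given; hence R5C5 = 6.
Column 6 now contains 5; hence R5C6 = 3.
Q is a freebie, leaving R6C1 = 2.
Row 6 already has 2, so R6C2 = 5.
Cage h needs product 90, leaving R2C1 = 5.
The two cells of cage i must have sum 11; hence R3C3 = 5.
Column 5 now contains 3, which forces R3C5 = 1.
5 is placed in row 4, so R4C3 = 6.
5 is placed in column 2; hence R5C2 = 2.
Column 3 now contains 5, so R5C3 = 4.
Row 5 now contains 4, leaving R5C4 = 5.
6 is placed in column 3, so R6C3 = 3.
3 is placed in row 6, so R6C4 = 6.
Column 5 already has 1, so R6C5 = 4.
Row 6 now contains 4, leaving R6C6 = 1.
Column 4 already has 5, which forces R1C4 = 1.
Column 5 already has 1, leaving R1C5 = 5.
3 is placed in column 3, which forces R2C3 = 1.
The 3 cells of cage j must have product 6, which forces R2C4 = 3.
Column 5 already has 1; hence R2C5 = 2.
Cage l needs product 24, so R3C1 = 6.
Row 3 already has 6; hence R3C2 = 3.
Row 4 already has 6, leaving R4C1 = 4.
Row 4 now contains 4, leaving R4C4 = 2.
Row 5 now contains 4, so R5C1 = 1.
Column 1 already has 4, which forces R1C1 = 3.
Column 2 now contains 3, so R1C2 = 4.
Row 1 now contains 4; hence R1C6 = 6.
3 is placed in row 2, which forces R2C2 = 6.
Column 6 already has 6, leaving R2C6 = 4.
Column 4 already has 2, so R3C4 = 4.
Cage n has sum 12, so R3C6 = 2.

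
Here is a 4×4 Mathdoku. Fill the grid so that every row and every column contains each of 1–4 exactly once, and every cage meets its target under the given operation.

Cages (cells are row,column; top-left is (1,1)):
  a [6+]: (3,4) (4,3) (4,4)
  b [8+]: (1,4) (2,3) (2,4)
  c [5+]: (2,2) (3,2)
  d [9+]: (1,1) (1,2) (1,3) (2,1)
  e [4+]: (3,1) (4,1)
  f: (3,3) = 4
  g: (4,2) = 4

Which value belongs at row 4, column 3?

Cage f is given, which forces (3,3) = 4.
Cage g is given; hence (4,2) = 4.
The only place for 4 in row 2 is (2,4).
The only place for 4 in row 1 is (1,1).
The only place for 2 in column 1 is (2,1).
Row 2 already has 2, so (2,2) = 3.
3 is placed in row 2, so (2,3) = 1.
Cage c needs two cells with sum 5, so (3,2) = 2.
Column 2 already has 2, which forces (1,2) = 1.
1 is placed in column 3, so (1,3) = 2.
The 3 cells of cage b must have sum 8; hence (1,4) = 3.
Column 4 already has 3; hence (3,4) = 1.
Column 3 already has 2, so (4,3) = 3.
1 is placed in column 4, leaving (4,4) = 2.
Row 3 already has 1, so (3,1) = 3.
3 is placed in row 4, which forces (4,1) = 1.
The full grid is 4 1 2 3 / 2 3 1 4 / 3 2 4 1 / 1 4 3 2.

3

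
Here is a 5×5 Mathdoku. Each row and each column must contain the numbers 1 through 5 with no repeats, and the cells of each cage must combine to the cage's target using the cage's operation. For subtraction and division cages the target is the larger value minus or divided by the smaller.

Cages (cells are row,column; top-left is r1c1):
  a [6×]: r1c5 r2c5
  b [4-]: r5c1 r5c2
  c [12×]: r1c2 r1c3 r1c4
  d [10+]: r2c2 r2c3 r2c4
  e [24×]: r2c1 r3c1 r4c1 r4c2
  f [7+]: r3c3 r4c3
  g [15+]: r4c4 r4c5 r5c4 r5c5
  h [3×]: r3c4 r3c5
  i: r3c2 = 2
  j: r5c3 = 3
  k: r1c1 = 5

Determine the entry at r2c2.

Cage k is a single given cell, which forces r1c1 = 5.
Cage i is given, which forces r3c2 = 2.
Column 1 already has 5, which forces r5c1 = 1.
Row 5 now contains 1; hence r5c2 = 5.
Cage j is given, which forces r5c3 = 3.
The two cells of cage f must have sum 7, leaving r3c3 = 5.
Cage e has product 24; hence r4c2 = 1.
Cage f's pair has sum 7, which forces r4c3 = 2.
Cage e needs product 24; hence r2c1 = 2.
The 3 cells of cage d must have sum 10, leaving r2c2 = 4.
Cage d has sum 10, so r2c3 = 1.
Cage d needs sum 10, so r2c4 = 5.
Row 2 now contains 2, which forces r2c5 = 3.
Column 5 now contains 3, which forces r3c5 = 1.
5 is placed in column 4; hence r4c4 = 4.
Row 4 already has 4, leaving r4c5 = 5.
4 is placed in column 4, leaving r5c4 = 2.
Row 5 now contains 2, so r5c5 = 4.
4 is placed in column 2, which forces r1c2 = 3.
Column 3 already has 1, which forces r1c3 = 4.
Cage c has product 12, leaving r1c4 = 1.
Column 5 now contains 3, leaving r1c5 = 2.
Cage e has product 24, which forces r3c1 = 4.
Row 3 already has 1, leaving r3c4 = 3.
Row 4 already has 4, leaving r4c1 = 3.
Filled in: 5 3 4 1 2 / 2 4 1 5 3 / 4 2 5 3 1 / 3 1 2 4 5 / 1 5 3 2 4.

4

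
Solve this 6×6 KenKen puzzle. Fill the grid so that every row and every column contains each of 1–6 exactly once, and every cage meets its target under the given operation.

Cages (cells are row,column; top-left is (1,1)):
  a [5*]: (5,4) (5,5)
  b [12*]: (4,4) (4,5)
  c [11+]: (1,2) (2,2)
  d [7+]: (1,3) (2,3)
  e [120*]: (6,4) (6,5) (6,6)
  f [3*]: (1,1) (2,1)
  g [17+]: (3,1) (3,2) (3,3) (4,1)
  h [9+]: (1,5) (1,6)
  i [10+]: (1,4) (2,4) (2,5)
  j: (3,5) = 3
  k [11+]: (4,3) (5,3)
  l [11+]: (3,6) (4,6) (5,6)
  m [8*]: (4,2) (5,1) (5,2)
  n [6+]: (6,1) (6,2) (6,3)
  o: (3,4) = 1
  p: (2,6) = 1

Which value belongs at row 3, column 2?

Cage p is given; hence (2,6) = 1.
Cage o is given, which forces (3,4) = 1.
J is a freebie; hence (3,5) = 3.
Column 4 now contains 1, so (5,4) = 5.
5 is placed in row 5, which forces (5,5) = 1.
Cage f needs two cells with product 3, which forces (1,1) = 1.
1 is placed in row 2, leaving (2,1) = 3.
The 3 cells of cage m must have product 8, leaving (4,2) = 1.
Cage k's pair has sum 11, which forces (4,3) = 5.
5 is placed in row 5, which forces (5,3) = 6.
3 is placed in column 1, which forces (6,1) = 2.
2 is placed in row 6, leaving (6,2) = 3.
Row 6 already has 3; hence (6,3) = 1.
Cage d needs two cells with sum 7, which forces (1,3) = 3.
The two cells of cage d must have sum 7, which forces (2,3) = 4.
4 is placed in column 3, so (3,3) = 2.
Column 1 now contains 2, leaving (5,1) = 4.
Cage m has product 8; hence (5,2) = 2.
2 is placed in row 5, leaving (5,6) = 3.
Cage i has sum 10, which forces (1,4) = 2.
Cage i has sum 10, leaving (2,4) = 6.
The 3 cells of cage i must have sum 10, so (2,5) = 2.
Cage g has sum 17, which forces (3,1) = 5.
Cage g needs sum 17, leaving (3,2) = 4.
The 3 cells of cage l must have sum 11, leaving (3,6) = 6.
Column 1 now contains 4, which forces (4,1) = 6.
Column 4 now contains 6, which forces (4,4) = 3.
6 is placed in row 4; hence (4,5) = 4.
The 3 cells of cage l must have sum 11; hence (4,6) = 2.
Column 4 now contains 6; hence (6,4) = 4.
4 is placed in row 6, leaving (6,6) = 5.
Cage c needs two cells with sum 11, leaving (1,2) = 6.
Column 5 already has 4, leaving (1,5) = 5.
5 is placed in column 6, which forces (1,6) = 4.
Row 2 already has 6; hence (2,2) = 5.
Row 6 now contains 5; hence (6,5) = 6.
Filled in: 1 6 3 2 5 4 / 3 5 4 6 2 1 / 5 4 2 1 3 6 / 6 1 5 3 4 2 / 4 2 6 5 1 3 / 2 3 1 4 6 5.

4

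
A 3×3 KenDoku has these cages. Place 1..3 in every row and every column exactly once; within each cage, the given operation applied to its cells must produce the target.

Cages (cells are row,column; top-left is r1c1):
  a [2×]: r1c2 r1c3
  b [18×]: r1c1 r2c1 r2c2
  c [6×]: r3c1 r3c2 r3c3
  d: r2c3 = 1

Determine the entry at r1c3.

2

Cage b has product 18; hence r1c1 = 3.
Cage b needs product 18, which forces r2c1 = 2.
The 3 cells of cage b must have product 18; hence r2c2 = 3.
D is a freebie, so r2c3 = 1.
Column 1 already has 2, so r3c1 = 1.
Row 3 already has 1, leaving r3c2 = 2.
2 is placed in row 3, so r3c3 = 3.
2 is placed in column 2, leaving r1c2 = 1.
Column 3 already has 1, leaving r1c3 = 2.
The full grid is 3 1 2 / 2 3 1 / 1 2 3.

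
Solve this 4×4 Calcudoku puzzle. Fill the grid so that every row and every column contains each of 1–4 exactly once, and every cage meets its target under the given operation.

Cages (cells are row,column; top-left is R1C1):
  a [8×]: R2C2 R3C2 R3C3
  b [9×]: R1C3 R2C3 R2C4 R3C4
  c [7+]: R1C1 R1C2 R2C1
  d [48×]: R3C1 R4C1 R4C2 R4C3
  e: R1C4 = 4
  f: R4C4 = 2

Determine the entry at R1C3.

1

Cage e is given, which forces R1C4 = 4.
Cage f is given, leaving R4C4 = 2.
Cage d needs product 48, which forces R3C1 = 4.
Cage a has product 8, leaving R2C2 = 4.
Cage d needs product 48, so R4C3 = 4.
In row 1, 2 can only go at R1C2, so R1C2 = 2.
Cage c has sum 7, so R1C1 = 3.
Row 1 already has 3, leaving R1C3 = 1.
Cage c has sum 7, so R2C1 = 2.
Column 3 now contains 1, which forces R2C3 = 3.
Row 2 now contains 3, leaving R2C4 = 1.
Column 2 now contains 2, leaving R3C2 = 1.
Cage a has product 8; hence R3C3 = 2.
Column 4 now contains 1, which forces R3C4 = 3.
3 is placed in column 1, so R4C1 = 1.
Column 2 already has 1, leaving R4C2 = 3.
Filled in: 3 2 1 4 / 2 4 3 1 / 4 1 2 3 / 1 3 4 2.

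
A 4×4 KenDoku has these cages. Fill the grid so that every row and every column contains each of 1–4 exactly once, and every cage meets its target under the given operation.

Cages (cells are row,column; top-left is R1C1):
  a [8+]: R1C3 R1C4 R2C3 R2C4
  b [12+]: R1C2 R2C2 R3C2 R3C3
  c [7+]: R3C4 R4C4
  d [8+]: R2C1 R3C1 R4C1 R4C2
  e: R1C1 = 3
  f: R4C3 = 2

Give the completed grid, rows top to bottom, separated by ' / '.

3 4 1 2 / 2 3 4 1 / 1 2 3 4 / 4 1 2 3

Cage e is given; hence R1C1 = 3.
F is a freebie; hence R4C3 = 2.
The 4 cells of cage d must have sum 8, leaving R4C1 = 4.
Row 4 now contains 2; hence R4C2 = 1.
Row 4 now contains 4, which forces R4C4 = 3.
Cage b needs sum 12, leaving R2C2 = 3.
Cage b needs sum 12, leaving R3C3 = 3.
3 is placed in column 4, so R3C4 = 4.
Cage b needs sum 12; hence R1C2 = 4.
4 is placed in row 1; hence R1C3 = 1.
Row 1 already has 1, which forces R1C4 = 2.
1 is placed in column 3, so R2C3 = 4.
Column 4 already has 2, so R2C4 = 1.
4 is placed in row 3; hence R3C2 = 2.
Row 2 already has 1, leaving R2C1 = 2.
Row 3 already has 2; hence R3C1 = 1.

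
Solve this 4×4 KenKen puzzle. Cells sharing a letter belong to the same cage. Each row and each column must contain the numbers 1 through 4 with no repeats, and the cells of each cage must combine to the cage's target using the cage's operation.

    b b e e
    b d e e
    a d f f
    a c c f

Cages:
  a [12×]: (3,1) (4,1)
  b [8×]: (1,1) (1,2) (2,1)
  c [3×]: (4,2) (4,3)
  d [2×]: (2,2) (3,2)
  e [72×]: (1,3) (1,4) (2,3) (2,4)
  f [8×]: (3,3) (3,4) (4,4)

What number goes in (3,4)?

1

Row 3 needs a 3, and only (3,1) is open for it.
Column 1 already has 3, so (4,1) = 4.
Cage b needs product 8, leaving (1,2) = 4.
In row 1, 1 can only go at (1,1), so (1,1) = 1.
Column 1 now contains 1, so (2,1) = 2.
Row 2 already has 2, leaving (2,2) = 1.
Column 2 already has 1; hence (3,2) = 2.
Column 2 already has 1, which forces (4,2) = 3.
3 is placed in row 4, so (4,3) = 1.
1 is placed in row 4, leaving (4,4) = 2.
The 4 cells of cage e must have product 72, so (1,3) = 2.
Column 4 now contains 2, so (1,4) = 3.
Cage e has product 72, which forces (2,3) = 3.
Cage e needs product 72, leaving (2,4) = 4.
Column 3 already has 1; hence (3,3) = 4.
The 3 cells of cage f must have product 8, which forces (3,4) = 1.
Filled in: 1 4 2 3 / 2 1 3 4 / 3 2 4 1 / 4 3 1 2.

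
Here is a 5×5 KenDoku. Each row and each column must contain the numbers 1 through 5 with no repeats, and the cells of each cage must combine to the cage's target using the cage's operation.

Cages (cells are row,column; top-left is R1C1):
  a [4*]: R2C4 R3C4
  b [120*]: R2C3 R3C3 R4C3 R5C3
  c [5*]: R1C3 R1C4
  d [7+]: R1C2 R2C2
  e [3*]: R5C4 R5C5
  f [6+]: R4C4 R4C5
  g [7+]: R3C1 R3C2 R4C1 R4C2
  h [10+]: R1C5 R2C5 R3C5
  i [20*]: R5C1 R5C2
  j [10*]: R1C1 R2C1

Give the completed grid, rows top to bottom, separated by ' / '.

Row 5 needs a 2, and only R5C3 is open for it.
Column 1 needs a 4, and only R5C1 is open for it.
4 is placed in row 5, which forces R5C2 = 5.
The only place for 1 in column 3 is R1C3.
Row 1 now contains 1, which forces R1C4 = 5.
Row 1 now contains 5, leaving R1C1 = 2.
The two cells of cage j must have product 10; hence R2C1 = 5.
Cage h has sum 10, which forces R3C5 = 5.
Cage b needs product 120, which forces R4C3 = 5.
The only place for 2 in row 2 is R2C5.
Cage h has sum 10, so R1C5 = 3.
Cage f needs two cells with sum 6, so R4C4 = 2.
2 is placed in column 5, so R4C5 = 4.
3 is placed in column 5, leaving R5C5 = 1.
Row 1 now contains 3, leaving R1C2 = 4.
Cage d's pair has sum 7; hence R2C2 = 3.
Row 2 now contains 3; hence R2C3 = 4.
4 is placed in row 2, so R2C4 = 1.
Cage g needs sum 7, so R3C1 = 1.
Cage g needs sum 7, which forces R3C2 = 2.
Column 3 now contains 4; hence R3C3 = 3.
Column 4 now contains 1; hence R3C4 = 4.
Cage g has sum 7; hence R4C1 = 3.
2 is placed in row 4; hence R4C2 = 1.
1 is placed in row 5, leaving R5C4 = 3.

2 4 1 5 3 / 5 3 4 1 2 / 1 2 3 4 5 / 3 1 5 2 4 / 4 5 2 3 1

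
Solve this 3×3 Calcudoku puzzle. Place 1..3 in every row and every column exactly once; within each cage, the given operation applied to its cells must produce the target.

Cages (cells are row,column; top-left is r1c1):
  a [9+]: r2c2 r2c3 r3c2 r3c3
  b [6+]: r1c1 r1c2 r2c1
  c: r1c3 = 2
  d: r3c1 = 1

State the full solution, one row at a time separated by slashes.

3 1 2 / 2 3 1 / 1 2 3

Cage c is given; hence r1c3 = 2.
Cage d is a single given cell, so r3c1 = 1.
Row 3 already has 1; hence r3c3 = 3.
1 is placed in column 1, leaving r1c1 = 3.
Cage b has sum 6, so r1c2 = 1.
Cage b needs sum 6, which forces r2c1 = 2.
The 4 cells of cage a must have sum 9, which forces r2c2 = 3.
Column 3 already has 3; hence r2c3 = 1.
Row 3 now contains 3, so r3c2 = 2.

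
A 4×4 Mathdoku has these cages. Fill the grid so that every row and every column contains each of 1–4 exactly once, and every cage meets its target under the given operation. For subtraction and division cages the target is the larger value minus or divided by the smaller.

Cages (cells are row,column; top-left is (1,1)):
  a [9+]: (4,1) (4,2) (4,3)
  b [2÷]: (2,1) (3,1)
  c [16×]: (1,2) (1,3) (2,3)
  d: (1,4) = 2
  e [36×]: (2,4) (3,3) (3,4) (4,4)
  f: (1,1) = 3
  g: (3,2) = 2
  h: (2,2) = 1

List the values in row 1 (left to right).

Cage f is a single given cell, so (1,1) = 3.
Cage d is given; hence (1,4) = 2.
Cage h is given; hence (2,2) = 1.
G is a freebie, which forces (3,2) = 2.
Cage e has product 36, so (3,3) = 3.
Row 1 now contains 2, so (1,2) = 4.
Cage c has product 16, so (1,3) = 1.
The two cells of cage b must have quotient 2, so (2,1) = 2.
Cage c has product 16; hence (2,3) = 4.
Row 2 now contains 4, leaving (2,4) = 3.
Column 1 already has 2, so (4,1) = 4.
Cage a needs sum 9, which forces (4,2) = 3.
4 is placed in column 3, so (4,3) = 2.
Row 4 already has 4, which forces (4,4) = 1.
4 is placed in column 1, so (3,1) = 1.
Column 4 already has 1, so (3,4) = 4.
The full grid is 3 4 1 2 / 2 1 4 3 / 1 2 3 4 / 4 3 2 1.

3 4 1 2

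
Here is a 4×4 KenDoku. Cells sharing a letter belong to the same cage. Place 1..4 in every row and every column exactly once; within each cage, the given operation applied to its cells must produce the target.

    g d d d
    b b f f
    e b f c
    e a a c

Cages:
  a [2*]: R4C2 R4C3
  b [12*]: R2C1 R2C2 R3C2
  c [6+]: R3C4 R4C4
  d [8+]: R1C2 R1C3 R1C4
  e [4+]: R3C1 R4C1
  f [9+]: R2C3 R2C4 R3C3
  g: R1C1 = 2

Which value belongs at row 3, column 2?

Cage g is a single given cell, leaving R1C1 = 2.
In row 4, 3 can only go at R4C1, so R4C1 = 3.
3 is placed in column 1; hence R3C1 = 1.
1 is placed in column 1; hence R2C1 = 4.
The 3 cells of cage b must have product 12, leaving R2C2 = 1.
Cage b has product 12, so R3C2 = 3.
1 is placed in column 2, so R4C2 = 2.
Row 4 already has 2, so R4C3 = 1.
Row 4 already has 2; hence R4C4 = 4.
Column 2 already has 3, leaving R1C2 = 4.
The 3 cells of cage d must have sum 8, leaving R1C3 = 3.
The 3 cells of cage d must have sum 8; hence R1C4 = 1.
Column 3 already has 3; hence R2C3 = 2.
Row 2 already has 2, which forces R2C4 = 3.
Cage f needs sum 9, so R3C3 = 4.
Column 4 now contains 4; hence R3C4 = 2.
The full grid is 2 4 3 1 / 4 1 2 3 / 1 3 4 2 / 3 2 1 4.

3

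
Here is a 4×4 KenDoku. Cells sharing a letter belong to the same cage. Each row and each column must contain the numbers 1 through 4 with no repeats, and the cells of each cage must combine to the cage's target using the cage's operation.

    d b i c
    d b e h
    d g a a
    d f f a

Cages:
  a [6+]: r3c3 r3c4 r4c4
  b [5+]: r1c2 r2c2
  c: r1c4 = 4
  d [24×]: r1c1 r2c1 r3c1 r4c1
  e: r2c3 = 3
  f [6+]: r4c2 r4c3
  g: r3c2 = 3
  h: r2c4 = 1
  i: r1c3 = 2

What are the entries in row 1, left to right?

Cage i is a single given cell; hence r1c3 = 2.
Cage c is a single given cell, leaving r1c4 = 4.
E is a freebie, leaving r2c3 = 3.
Cage h is a single given cell, which forces r2c4 = 1.
G is a freebie, so r3c2 = 3.
3 is placed in column 3, which forces r3c3 = 1.
3 is placed in row 3, which forces r3c4 = 2.
2 is placed in column 3, so r4c3 = 4.
2 is placed in column 4; hence r4c4 = 3.
Cage d needs product 24, leaving r1c1 = 3.
Column 2 now contains 3, leaving r1c2 = 1.
The 4 cells of cage d must have product 24, which forces r2c1 = 2.
Cage b's pair has sum 5, so r2c2 = 4.
Row 3 now contains 2; hence r3c1 = 4.
Cage d needs product 24, which forces r4c1 = 1.
Row 4 already has 4, leaving r4c2 = 2.
Filled in: 3 1 2 4 / 2 4 3 1 / 4 3 1 2 / 1 2 4 3.

3 1 2 4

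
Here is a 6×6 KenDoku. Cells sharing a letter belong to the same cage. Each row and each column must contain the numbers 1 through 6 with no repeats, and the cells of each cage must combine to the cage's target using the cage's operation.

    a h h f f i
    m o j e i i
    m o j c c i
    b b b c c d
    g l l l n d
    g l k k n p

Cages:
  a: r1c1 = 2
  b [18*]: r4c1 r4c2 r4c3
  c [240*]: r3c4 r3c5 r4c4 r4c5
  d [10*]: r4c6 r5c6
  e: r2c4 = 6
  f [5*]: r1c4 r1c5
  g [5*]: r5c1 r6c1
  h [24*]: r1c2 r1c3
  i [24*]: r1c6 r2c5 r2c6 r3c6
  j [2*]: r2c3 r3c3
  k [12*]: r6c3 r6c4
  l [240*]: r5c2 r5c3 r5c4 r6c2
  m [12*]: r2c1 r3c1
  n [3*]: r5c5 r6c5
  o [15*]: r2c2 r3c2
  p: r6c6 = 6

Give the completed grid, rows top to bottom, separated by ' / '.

Cage a is given; hence r1c1 = 2.
Cage e is given, so r2c4 = 6.
Cage p is a single given cell, leaving r6c6 = 6.
The only place for 3 in row 1 is r1c6.
In row 2, 5 can only go at r2c2, so r2c2 = 5.
Column 2 now contains 5, leaving r3c2 = 3.
Cage m's pair has product 12, so r2c1 = 3.
Row 3 already has 3, leaving r3c1 = 4.
Cage b has product 18; hence r4c3 = 3.
3 is placed in column 3; hence r6c3 = 4.
4 is placed in row 6, leaving r6c4 = 3.
Row 6 already has 3; hence r6c5 = 1.
The two cells of cage h must have product 24, so r1c2 = 4.
Column 3 already has 4, leaving r1c3 = 6.
Cage f's pair has product 5; hence r1c4 = 1.
Column 5 already has 1, which forces r1c5 = 5.
The two cells of cage g must have product 5, leaving r5c1 = 1.
4 is placed in column 2, leaving r5c2 = 6.
Column 3 already has 6, which forces r5c3 = 5.
5 is placed in row 5, leaving r5c4 = 4.
Column 5 already has 1, which forces r5c5 = 3.
5 is placed in row 5; hence r5c6 = 2.
Row 6 already has 1, which forces r6c1 = 5.
4 is placed in row 6, which forces r6c2 = 2.
The 4 cells of cage i must have product 24, which forces r2c5 = 2.
Cage i needs product 24, leaving r2c6 = 4.
The 4 cells of cage c must have product 240, so r3c5 = 6.
2 is placed in column 6, leaving r3c6 = 1.
Column 1 now contains 1, leaving r4c1 = 6.
Column 2 already has 6; hence r4c2 = 1.
The 4 cells of cage c must have product 240, leaving r4c5 = 4.
2 is placed in column 6, which forces r4c6 = 5.
Row 2 already has 2; hence r2c3 = 1.
Row 3 now contains 1, so r3c3 = 2.
The 4 cells of cage c must have product 240, so r3c4 = 5.
Row 4 already has 5, leaving r4c4 = 2.

2 4 6 1 5 3 / 3 5 1 6 2 4 / 4 3 2 5 6 1 / 6 1 3 2 4 5 / 1 6 5 4 3 2 / 5 2 4 3 1 6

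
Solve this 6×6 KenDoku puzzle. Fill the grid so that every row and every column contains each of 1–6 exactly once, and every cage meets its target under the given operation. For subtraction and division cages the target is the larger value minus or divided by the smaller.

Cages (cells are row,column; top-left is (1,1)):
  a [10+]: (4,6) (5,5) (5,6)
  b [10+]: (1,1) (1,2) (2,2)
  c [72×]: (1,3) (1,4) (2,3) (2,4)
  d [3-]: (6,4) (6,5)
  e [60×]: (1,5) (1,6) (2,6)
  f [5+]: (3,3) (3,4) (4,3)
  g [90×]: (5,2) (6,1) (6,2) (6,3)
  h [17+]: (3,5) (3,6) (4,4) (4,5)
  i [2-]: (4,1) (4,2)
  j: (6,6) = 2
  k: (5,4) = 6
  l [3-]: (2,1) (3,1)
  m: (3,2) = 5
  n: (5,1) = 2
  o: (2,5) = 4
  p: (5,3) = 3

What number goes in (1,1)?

5

O is a freebie, which forces (2,5) = 4.
Cage m is given, leaving (3,2) = 5.
Cage n is a single given cell, so (5,1) = 2.
P is a freebie, so (5,3) = 3.
Cage k is given; hence (5,4) = 6.
Cage j is given; hence (6,6) = 2.
3 is placed in column 3, leaving (3,3) = 1.
Cage f needs sum 5, so (3,4) = 2.
Cage f needs sum 5; hence (4,3) = 2.
Row 5 already has 6, leaving (5,2) = 1.
Row 5 now contains 1; hence (5,5) = 5.
5 is placed in row 5, so (5,6) = 4.
The 4 cells of cage c must have product 72, which forces (1,3) = 4.
The 3 cells of cage e must have product 60, which forces (1,5) = 2.
Column 3 now contains 2, which forces (2,3) = 6.
Row 2 already has 6, which forces (2,6) = 5.
Cage h needs sum 17, which forces (3,5) = 6.
Cage h has sum 17; hence (3,6) = 3.
Cage h needs sum 17, leaving (4,4) = 5.
Cage h needs sum 17, leaving (4,5) = 3.
Cage a needs sum 10; hence (4,6) = 1.
Column 3 already has 6, which forces (6,3) = 5.
Column 5 now contains 6, leaving (6,5) = 1.
5 is placed in column 6, so (1,6) = 6.
Cage l needs two cells with difference 3; hence (2,1) = 1.
1 is placed in row 2, which forces (2,4) = 3.
Row 3 already has 3, so (3,1) = 4.
Column 1 now contains 4; hence (4,1) = 6.
6 is placed in row 4, leaving (4,2) = 4.
Column 1 already has 6, so (6,1) = 3.
Row 6 now contains 3, leaving (6,2) = 6.
Cage d's pair has difference 3, which forces (6,4) = 4.
Column 1 now contains 1, which forces (1,1) = 5.
6 is placed in row 1, which forces (1,2) = 3.
Column 4 now contains 3; hence (1,4) = 1.
Row 2 already has 3; hence (2,2) = 2.
The full grid is 5 3 4 1 2 6 / 1 2 6 3 4 5 / 4 5 1 2 6 3 / 6 4 2 5 3 1 / 2 1 3 6 5 4 / 3 6 5 4 1 2.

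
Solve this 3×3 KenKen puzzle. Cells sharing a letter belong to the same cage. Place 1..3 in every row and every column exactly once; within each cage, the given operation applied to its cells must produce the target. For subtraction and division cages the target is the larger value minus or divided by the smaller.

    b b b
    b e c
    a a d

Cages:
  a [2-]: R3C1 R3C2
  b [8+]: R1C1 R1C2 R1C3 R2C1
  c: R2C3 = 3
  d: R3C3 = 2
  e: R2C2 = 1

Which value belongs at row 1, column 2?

Cage b needs sum 8, so R2C1 = 2.
E is a freebie, which forces R2C2 = 1.
C is a freebie, so R2C3 = 3.
Column 2 now contains 1, which forces R3C2 = 3.
D is a freebie, which forces R3C3 = 2.
Cage b has sum 8; hence R1C1 = 3.
Column 2 already has 3, so R1C2 = 2.
2 is placed in column 3, so R1C3 = 1.
Row 3 now contains 3, which forces R3C1 = 1.
Completed grid: 3 2 1 / 2 1 3 / 1 3 2.

2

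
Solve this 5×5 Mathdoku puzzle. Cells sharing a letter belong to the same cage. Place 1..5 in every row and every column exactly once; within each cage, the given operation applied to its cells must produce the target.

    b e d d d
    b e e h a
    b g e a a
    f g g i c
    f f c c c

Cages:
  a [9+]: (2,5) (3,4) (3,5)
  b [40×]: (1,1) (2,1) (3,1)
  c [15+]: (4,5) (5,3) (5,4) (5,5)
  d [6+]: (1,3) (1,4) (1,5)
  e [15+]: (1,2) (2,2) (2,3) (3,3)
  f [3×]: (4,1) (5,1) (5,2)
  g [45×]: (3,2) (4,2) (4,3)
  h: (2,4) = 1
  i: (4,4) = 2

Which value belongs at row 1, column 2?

Cage h is given, leaving (2,4) = 1.
Cage g needs product 45, which forces (3,2) = 3.
Cage f has product 3, which forces (4,1) = 1.
Cage g needs product 45; hence (4,2) = 5.
The 3 cells of cage g must have product 45, leaving (4,3) = 3.
I is a freebie, leaving (4,4) = 2.
Row 4 already has 3, which forces (4,5) = 4.
Cage f needs product 3; hence (5,1) = 3.
Cage f needs product 3, leaving (5,2) = 1.
2 is placed in column 4; hence (1,4) = 3.
Cage a has sum 9; hence (2,5) = 3.
The only place for 5 in row 1 is (1,1).
The only place for 4 in row 1 is (1,2).
Column 2 already has 4, so (2,2) = 2.
Row 2 now contains 2, so (2,1) = 4.
Row 2 now contains 4, leaving (2,3) = 5.
Cage b has product 40, so (3,1) = 2.
5 is placed in column 3, which forces (3,3) = 4.
Row 3 now contains 4, leaving (3,4) = 5.
2 is placed in row 3; hence (3,5) = 1.
4 is placed in column 3, leaving (5,3) = 2.
5 is placed in column 4; hence (5,4) = 4.
Row 5 already has 2, which forces (5,5) = 5.
Column 3 now contains 2; hence (1,3) = 1.
Column 5 now contains 1, which forces (1,5) = 2.
Filled in: 5 4 1 3 2 / 4 2 5 1 3 / 2 3 4 5 1 / 1 5 3 2 4 / 3 1 2 4 5.

4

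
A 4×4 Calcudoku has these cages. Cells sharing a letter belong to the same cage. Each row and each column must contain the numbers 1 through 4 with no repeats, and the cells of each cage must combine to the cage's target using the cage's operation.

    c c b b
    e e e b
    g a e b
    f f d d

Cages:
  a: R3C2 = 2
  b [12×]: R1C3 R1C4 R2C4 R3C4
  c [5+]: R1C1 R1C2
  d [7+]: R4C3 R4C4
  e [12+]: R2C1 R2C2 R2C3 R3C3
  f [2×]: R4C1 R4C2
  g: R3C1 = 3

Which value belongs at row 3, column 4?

Cage g is a single given cell, which forces R3C1 = 3.
Cage a is given, which forces R3C2 = 2.
Row 3 now contains 3, which forces R3C3 = 4.
4 is placed in row 3, which forces R3C4 = 1.
Column 2 now contains 2, leaving R4C2 = 1.
Column 3 already has 4, so R4C3 = 3.
Row 4 already has 3, leaving R4C4 = 4.
Cage b needs product 12, which forces R1C3 = 2.
Column 4 already has 4, which forces R1C4 = 3.
The 4 cells of cage e must have sum 12; hence R2C1 = 4.
Cage e needs sum 12, leaving R2C2 = 3.
Cage e needs sum 12; hence R2C3 = 1.
The 4 cells of cage b must have product 12; hence R2C4 = 2.
1 is placed in row 4, which forces R4C1 = 2.
Row 1 now contains 2; hence R1C1 = 1.
3 is placed in row 1, leaving R1C2 = 4.
Completed grid: 1 4 2 3 / 4 3 1 2 / 3 2 4 1 / 2 1 3 4.

1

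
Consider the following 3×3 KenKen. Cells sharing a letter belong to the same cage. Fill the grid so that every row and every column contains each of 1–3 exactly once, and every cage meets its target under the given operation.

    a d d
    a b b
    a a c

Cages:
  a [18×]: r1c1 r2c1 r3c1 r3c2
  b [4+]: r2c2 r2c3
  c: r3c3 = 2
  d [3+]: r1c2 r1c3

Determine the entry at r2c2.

The 4 cells of cage a must have product 18, which forces r3c2 = 3.
Cage c is given, which forces r3c3 = 2.
Cage d's pair has sum 3, leaving r1c2 = 2.
Column 3 now contains 2; hence r1c3 = 1.
Column 2 already has 3, which forces r2c2 = 1.
Cage b needs two cells with sum 4; hence r2c3 = 3.
2 is placed in row 3; hence r3c1 = 1.
2 is placed in row 1, so r1c1 = 3.
3 is placed in row 2; hence r2c1 = 2.
The full grid is 3 2 1 / 2 1 3 / 1 3 2.

1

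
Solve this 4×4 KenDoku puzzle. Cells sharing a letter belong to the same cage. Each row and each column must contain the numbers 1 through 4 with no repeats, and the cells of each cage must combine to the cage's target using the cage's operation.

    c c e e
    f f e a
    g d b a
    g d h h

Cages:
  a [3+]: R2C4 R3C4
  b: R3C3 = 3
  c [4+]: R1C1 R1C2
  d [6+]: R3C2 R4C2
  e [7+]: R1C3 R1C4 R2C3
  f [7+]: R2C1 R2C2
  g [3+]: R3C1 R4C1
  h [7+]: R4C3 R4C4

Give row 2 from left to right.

4 3 1 2

Cage b is given; hence R3C3 = 3.
3 is placed in column 3; hence R4C3 = 4.
Row 4 already has 4, so R4C4 = 3.
Cage e has sum 7, leaving R1C4 = 4.
Cage d's pair has sum 6, leaving R3C2 = 4.
Row 4 already has 4, so R4C2 = 2.
The two cells of cage f must have sum 7; hence R2C1 = 4.
Column 2 now contains 4; hence R2C2 = 3.
Cage g's pair has sum 3, leaving R3C1 = 2.
Row 3 now contains 2, so R3C4 = 1.
Row 4 already has 2; hence R4C1 = 1.
Column 1 now contains 1, so R1C1 = 3.
Column 2 now contains 3, so R1C2 = 1.
1 is placed in row 1; hence R1C3 = 2.
Column 3 now contains 2, leaving R2C3 = 1.
Column 4 already has 1; hence R2C4 = 2.
The full grid is 3 1 2 4 / 4 3 1 2 / 2 4 3 1 / 1 2 4 3.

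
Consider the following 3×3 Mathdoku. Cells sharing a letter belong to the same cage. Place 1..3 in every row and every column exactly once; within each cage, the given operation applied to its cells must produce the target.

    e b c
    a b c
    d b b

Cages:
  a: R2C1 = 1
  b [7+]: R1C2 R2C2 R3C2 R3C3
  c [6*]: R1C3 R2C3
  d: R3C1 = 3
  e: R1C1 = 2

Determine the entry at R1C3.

Cage e is a single given cell, which forces R1C1 = 2.
2 is placed in row 1, so R1C3 = 3.
Cage a is a single given cell; hence R2C1 = 1.
3 is placed in column 3, which forces R2C3 = 2.
D is a freebie; hence R3C1 = 3.
Row 3 now contains 3; hence R3C2 = 2.
Cage b has sum 7; hence R3C3 = 1.
Row 1 already has 3; hence R1C2 = 1.
Row 2 now contains 2, leaving R2C2 = 3.
Filled in: 2 1 3 / 1 3 2 / 3 2 1.

3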